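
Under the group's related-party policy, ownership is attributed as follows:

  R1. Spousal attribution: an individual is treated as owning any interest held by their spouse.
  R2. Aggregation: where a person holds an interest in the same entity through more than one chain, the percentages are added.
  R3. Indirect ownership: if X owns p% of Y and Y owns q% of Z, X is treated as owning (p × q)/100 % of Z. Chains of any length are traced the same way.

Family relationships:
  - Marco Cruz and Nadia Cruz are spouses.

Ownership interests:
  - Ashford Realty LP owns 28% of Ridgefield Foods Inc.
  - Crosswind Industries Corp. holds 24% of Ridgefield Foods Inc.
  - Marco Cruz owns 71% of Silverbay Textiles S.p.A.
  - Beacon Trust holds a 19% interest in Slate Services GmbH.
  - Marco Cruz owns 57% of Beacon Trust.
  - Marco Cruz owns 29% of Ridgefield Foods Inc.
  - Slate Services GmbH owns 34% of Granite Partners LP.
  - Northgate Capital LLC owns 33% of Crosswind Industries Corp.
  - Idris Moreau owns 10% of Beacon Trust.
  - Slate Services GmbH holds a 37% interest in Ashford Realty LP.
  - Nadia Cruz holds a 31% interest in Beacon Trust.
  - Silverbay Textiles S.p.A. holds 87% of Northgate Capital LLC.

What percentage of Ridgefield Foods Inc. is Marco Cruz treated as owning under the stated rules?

35.624376%

By spousal attribution (R1), Marco Cruz is treated as also owning Nadia Cruz's interest in Beacon Trust, giving 57% + 31% = 88%.
Chain via Beacon Trust → Slate Services GmbH → Ashford Realty LP (R3): 88% × 19% × 37% × 28% = 1.732192% of Ridgefield Foods Inc.
Chain via Silverbay Textiles S.p.A. → Northgate Capital LLC → Crosswind Industries Corp. (R3): 71% × 87% × 33% × 24% = 4.892184% of Ridgefield Foods Inc.
Direct interest in Ridgefield Foods Inc: 29%.
Aggregating (R2): 1.732192% + 4.892184% + 29% = 35.624376%.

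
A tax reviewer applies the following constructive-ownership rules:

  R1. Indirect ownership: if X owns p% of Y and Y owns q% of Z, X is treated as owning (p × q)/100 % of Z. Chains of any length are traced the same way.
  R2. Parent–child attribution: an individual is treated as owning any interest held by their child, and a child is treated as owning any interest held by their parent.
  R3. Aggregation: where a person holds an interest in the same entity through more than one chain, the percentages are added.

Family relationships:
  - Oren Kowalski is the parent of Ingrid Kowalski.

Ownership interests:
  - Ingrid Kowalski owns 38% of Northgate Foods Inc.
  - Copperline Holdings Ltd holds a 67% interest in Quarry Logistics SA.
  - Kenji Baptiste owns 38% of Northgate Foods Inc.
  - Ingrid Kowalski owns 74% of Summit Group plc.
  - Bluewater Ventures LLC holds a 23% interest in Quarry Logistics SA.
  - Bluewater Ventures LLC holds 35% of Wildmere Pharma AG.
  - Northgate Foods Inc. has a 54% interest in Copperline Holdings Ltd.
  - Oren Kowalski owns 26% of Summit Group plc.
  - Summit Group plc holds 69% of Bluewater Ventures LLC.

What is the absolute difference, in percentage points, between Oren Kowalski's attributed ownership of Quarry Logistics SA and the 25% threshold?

By parent–child attribution (R2), Oren Kowalski is treated as also owning Ingrid Kowalski's interest in Summit Group plc, giving 26% + 74% = 100%.
By parent–child attribution (R2), Oren Kowalski is treated as owning Ingrid Kowalski's 38% interest in Northgate Foods Inc.
Chain via Summit Group plc → Bluewater Ventures LLC (R1): 100% × 69% × 23% = 15.87% of Quarry Logistics SA.
Chain via Northgate Foods Inc. → Copperline Holdings Ltd (R1): 38% × 54% × 67% = 13.7484% of Quarry Logistics SA.
Aggregating (R3): 15.87% + 13.7484% = 29.6184%.
29.6184% exceeds the 25% threshold by 4.6184 percentage points.

4.6184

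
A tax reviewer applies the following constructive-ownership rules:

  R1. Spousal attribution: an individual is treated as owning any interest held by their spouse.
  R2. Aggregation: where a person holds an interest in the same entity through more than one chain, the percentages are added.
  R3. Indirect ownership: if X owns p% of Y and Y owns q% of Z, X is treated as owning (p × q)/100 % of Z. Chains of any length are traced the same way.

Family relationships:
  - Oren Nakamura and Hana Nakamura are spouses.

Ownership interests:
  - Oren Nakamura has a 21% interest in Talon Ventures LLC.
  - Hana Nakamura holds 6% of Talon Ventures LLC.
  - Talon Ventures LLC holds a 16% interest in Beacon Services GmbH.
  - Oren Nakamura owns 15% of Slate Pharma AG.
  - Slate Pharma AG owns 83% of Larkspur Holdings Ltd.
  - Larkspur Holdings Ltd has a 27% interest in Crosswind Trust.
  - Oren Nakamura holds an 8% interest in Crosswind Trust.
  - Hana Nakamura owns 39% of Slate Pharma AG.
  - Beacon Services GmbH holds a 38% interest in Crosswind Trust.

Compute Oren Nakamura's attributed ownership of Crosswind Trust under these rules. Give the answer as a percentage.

By spousal attribution (R1), Oren Nakamura is treated as also owning Hana Nakamura's interest in Slate Pharma AG, giving 15% + 39% = 54%.
By spousal attribution (R1), Oren Nakamura is treated as also owning Hana Nakamura's interest in Talon Ventures LLC, giving 21% + 6% = 27%.
Chain via Slate Pharma AG → Larkspur Holdings Ltd (R3): 54% × 83% × 27% = 12.1014% of Crosswind Trust.
Chain via Talon Ventures LLC → Beacon Services GmbH (R3): 27% × 16% × 38% = 1.6416% of Crosswind Trust.
Direct interest in Crosswind Trust: 8%.
Aggregating (R2): 12.1014% + 1.6416% + 8% = 21.743%.

21.743%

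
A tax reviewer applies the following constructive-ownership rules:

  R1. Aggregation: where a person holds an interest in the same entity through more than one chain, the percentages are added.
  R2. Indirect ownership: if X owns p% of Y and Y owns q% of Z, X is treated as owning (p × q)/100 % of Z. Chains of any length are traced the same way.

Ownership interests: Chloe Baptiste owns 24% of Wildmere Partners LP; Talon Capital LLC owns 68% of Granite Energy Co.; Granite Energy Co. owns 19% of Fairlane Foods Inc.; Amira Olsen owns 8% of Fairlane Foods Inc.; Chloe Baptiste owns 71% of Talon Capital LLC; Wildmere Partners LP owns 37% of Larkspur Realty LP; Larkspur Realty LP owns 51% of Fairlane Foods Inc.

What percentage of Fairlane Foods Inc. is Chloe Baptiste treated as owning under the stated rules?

13.702%

Chain via Talon Capital LLC → Granite Energy Co. (R2): 71% × 68% × 19% = 9.1732% of Fairlane Foods Inc.
Chain via Wildmere Partners LP → Larkspur Realty LP (R2): 24% × 37% × 51% = 4.5288% of Fairlane Foods Inc.
Aggregating (R1): 9.1732% + 4.5288% = 13.702%.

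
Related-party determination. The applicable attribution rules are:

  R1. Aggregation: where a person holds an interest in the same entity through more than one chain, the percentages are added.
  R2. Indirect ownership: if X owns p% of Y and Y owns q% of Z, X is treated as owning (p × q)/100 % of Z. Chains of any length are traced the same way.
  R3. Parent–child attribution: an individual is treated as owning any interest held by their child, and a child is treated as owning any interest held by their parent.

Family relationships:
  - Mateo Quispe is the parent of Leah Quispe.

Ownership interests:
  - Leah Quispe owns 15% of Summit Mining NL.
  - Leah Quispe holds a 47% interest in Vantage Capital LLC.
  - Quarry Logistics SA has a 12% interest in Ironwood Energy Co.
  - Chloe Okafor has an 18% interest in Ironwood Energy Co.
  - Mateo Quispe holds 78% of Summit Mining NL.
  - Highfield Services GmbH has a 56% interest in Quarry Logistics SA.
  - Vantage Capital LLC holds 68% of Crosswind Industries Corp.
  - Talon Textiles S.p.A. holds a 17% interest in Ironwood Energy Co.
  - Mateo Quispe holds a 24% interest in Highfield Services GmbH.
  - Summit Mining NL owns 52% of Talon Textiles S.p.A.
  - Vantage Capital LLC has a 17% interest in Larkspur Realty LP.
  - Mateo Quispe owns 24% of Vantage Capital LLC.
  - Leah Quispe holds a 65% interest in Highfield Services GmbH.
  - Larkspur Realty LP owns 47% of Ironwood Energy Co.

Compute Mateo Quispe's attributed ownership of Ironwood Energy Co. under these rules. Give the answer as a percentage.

19.8749%

By parent–child attribution (R3), Mateo Quispe is treated as also owning Leah Quispe's interest in Vantage Capital LLC, giving 24% + 47% = 71%.
By parent–child attribution (R3), Mateo Quispe is treated as also owning Leah Quispe's interest in Highfield Services GmbH, giving 24% + 65% = 89%.
By parent–child attribution (R3), Mateo Quispe is treated as also owning Leah Quispe's interest in Summit Mining NL, giving 78% + 15% = 93%.
Chain via Vantage Capital LLC → Larkspur Realty LP (R2): 71% × 17% × 47% = 5.6729% of Ironwood Energy Co.
Chain via Highfield Services GmbH → Quarry Logistics SA (R2): 89% × 56% × 12% = 5.9808% of Ironwood Energy Co.
Chain via Summit Mining NL → Talon Textiles S.p.A. (R2): 93% × 52% × 17% = 8.2212% of Ironwood Energy Co.
Aggregating (R1): 5.6729% + 5.9808% + 8.2212% = 19.8749%.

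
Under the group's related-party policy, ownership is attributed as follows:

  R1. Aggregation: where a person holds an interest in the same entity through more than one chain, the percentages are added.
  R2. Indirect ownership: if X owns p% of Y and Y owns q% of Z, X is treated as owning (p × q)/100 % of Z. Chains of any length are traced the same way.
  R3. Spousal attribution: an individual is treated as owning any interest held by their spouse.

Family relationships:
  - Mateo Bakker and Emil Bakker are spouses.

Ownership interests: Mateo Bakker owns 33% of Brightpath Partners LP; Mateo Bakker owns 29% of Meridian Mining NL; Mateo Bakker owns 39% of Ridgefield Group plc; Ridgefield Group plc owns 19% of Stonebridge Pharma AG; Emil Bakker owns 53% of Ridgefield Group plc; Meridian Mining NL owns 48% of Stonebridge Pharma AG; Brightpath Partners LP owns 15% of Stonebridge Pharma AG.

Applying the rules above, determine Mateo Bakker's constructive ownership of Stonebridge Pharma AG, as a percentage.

36.35%

By spousal attribution (R3), Mateo Bakker is treated as also owning Emil Bakker's interest in Ridgefield Group plc, giving 39% + 53% = 92%.
Chain via Meridian Mining NL (R2): 29% × 48% = 13.92% of Stonebridge Pharma AG.
Chain via Brightpath Partners LP (R2): 33% × 15% = 4.95% of Stonebridge Pharma AG.
Chain via Ridgefield Group plc (R2): 92% × 19% = 17.48% of Stonebridge Pharma AG.
Aggregating (R1): 13.92% + 4.95% + 17.48% = 36.35%.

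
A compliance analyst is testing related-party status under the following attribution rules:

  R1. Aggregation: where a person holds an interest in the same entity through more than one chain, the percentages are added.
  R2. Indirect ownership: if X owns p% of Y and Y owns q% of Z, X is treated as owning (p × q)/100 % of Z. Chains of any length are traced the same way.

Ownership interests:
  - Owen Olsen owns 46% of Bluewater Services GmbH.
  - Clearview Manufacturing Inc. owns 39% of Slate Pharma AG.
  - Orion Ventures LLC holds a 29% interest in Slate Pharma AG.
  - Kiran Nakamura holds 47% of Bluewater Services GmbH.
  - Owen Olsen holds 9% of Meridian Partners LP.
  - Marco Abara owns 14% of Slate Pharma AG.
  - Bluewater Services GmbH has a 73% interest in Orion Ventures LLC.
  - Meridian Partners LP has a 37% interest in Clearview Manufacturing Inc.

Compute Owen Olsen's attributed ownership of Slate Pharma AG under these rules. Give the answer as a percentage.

11.0369%

Chain via Bluewater Services GmbH → Orion Ventures LLC (R2): 46% × 73% × 29% = 9.7382% of Slate Pharma AG.
Chain via Meridian Partners LP → Clearview Manufacturing Inc. (R2): 9% × 37% × 39% = 1.2987% of Slate Pharma AG.
Aggregating (R1): 9.7382% + 1.2987% = 11.0369%.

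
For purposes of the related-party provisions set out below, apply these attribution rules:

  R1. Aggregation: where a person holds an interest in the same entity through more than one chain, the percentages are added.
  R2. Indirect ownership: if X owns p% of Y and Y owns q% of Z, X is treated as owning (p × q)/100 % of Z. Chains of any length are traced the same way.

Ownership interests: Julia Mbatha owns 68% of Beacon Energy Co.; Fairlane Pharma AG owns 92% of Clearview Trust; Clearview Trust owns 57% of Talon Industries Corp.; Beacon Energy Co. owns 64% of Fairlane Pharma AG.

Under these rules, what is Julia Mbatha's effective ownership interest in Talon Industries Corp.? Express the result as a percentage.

22.821888%

Chain via Beacon Energy Co. → Fairlane Pharma AG → Clearview Trust (R2): 68% × 64% × 92% × 57% = 22.821888% of Talon Industries Corp.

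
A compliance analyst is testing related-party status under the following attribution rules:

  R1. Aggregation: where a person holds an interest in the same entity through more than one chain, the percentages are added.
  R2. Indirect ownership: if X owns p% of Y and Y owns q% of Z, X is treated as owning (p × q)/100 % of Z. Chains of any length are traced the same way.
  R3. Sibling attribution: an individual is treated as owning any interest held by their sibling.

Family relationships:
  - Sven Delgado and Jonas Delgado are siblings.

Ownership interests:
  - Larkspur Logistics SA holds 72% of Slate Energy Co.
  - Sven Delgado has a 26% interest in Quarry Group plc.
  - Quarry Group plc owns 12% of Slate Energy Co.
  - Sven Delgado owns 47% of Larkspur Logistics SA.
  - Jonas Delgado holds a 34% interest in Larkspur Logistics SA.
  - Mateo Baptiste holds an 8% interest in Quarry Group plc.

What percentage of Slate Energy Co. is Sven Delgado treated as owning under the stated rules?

By sibling attribution (R3), Sven Delgado is treated as also owning Jonas Delgado's interest in Larkspur Logistics SA, giving 47% + 34% = 81%.
Chain via Larkspur Logistics SA (R2): 81% × 72% = 58.32% of Slate Energy Co.
Chain via Quarry Group plc (R2): 26% × 12% = 3.12% of Slate Energy Co.
Aggregating (R1): 58.32% + 3.12% = 61.44%.

61.44%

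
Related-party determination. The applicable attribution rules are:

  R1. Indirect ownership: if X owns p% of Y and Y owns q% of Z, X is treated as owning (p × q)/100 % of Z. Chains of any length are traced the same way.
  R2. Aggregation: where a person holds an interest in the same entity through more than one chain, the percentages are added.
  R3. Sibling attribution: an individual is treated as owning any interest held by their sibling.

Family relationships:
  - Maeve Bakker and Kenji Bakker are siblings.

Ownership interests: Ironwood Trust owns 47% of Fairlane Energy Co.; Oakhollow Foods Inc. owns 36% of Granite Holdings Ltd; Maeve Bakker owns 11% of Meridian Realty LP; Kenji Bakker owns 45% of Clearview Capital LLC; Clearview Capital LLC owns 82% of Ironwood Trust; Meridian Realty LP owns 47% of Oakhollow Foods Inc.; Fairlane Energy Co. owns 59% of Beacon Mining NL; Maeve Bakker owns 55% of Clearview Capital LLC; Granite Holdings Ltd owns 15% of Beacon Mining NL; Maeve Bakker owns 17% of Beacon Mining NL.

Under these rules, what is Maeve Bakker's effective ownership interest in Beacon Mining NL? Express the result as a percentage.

40.01778%

By sibling attribution (R3), Maeve Bakker is treated as also owning Kenji Bakker's interest in Clearview Capital LLC, giving 55% + 45% = 100%.
Chain via Clearview Capital LLC → Ironwood Trust → Fairlane Energy Co. (R1): 100% × 82% × 47% × 59% = 22.7386% of Beacon Mining NL.
Chain via Meridian Realty LP → Oakhollow Foods Inc. → Granite Holdings Ltd (R1): 11% × 47% × 36% × 15% = 0.27918% of Beacon Mining NL.
Direct interest in Beacon Mining NL: 17%.
Aggregating (R2): 22.7386% + 0.27918% + 17% = 40.01778%.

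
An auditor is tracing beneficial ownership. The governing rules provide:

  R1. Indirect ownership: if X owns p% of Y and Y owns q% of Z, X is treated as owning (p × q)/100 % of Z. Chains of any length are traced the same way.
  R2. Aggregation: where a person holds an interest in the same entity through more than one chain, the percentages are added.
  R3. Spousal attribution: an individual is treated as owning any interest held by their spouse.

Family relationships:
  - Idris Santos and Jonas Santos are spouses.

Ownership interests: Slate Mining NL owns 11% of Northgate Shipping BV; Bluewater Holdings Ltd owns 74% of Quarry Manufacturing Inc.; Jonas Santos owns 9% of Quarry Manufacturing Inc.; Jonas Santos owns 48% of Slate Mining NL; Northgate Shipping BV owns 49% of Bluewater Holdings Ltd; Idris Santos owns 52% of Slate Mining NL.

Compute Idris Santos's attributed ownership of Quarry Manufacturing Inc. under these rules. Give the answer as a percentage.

12.9886%

By spousal attribution (R3), Idris Santos is treated as also owning Jonas Santos's interest in Slate Mining NL, giving 52% + 48% = 100%.
By spousal attribution (R3), Idris Santos is treated as owning Jonas Santos's 9% interest in Quarry Manufacturing Inc.
Chain via Slate Mining NL → Northgate Shipping BV → Bluewater Holdings Ltd (R1): 100% × 11% × 49% × 74% = 3.9886% of Quarry Manufacturing Inc.
Direct interest in Quarry Manufacturing Inc: 9%.
Aggregating (R2): 3.9886% + 9% = 12.9886%.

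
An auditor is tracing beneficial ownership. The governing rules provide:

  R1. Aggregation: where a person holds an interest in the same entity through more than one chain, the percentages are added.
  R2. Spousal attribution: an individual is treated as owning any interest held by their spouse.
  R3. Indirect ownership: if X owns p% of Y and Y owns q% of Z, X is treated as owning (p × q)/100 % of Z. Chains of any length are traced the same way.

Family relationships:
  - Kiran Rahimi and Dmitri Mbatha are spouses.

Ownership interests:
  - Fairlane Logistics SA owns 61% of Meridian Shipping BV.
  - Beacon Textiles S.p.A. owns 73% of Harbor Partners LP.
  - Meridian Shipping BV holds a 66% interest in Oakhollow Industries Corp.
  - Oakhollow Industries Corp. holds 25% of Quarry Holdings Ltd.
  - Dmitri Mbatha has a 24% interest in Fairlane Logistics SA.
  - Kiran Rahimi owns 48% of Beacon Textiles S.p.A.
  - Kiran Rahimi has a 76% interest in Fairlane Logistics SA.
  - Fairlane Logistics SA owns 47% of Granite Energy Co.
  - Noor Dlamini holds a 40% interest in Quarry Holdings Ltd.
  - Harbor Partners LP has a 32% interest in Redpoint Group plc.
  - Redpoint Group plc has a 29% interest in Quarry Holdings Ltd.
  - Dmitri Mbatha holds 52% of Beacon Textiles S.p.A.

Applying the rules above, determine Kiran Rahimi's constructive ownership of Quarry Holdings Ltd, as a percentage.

16.8394%

By spousal attribution (R2), Kiran Rahimi is treated as also owning Dmitri Mbatha's interest in Beacon Textiles S.p.A, giving 48% + 52% = 100%.
By spousal attribution (R2), Kiran Rahimi is treated as also owning Dmitri Mbatha's interest in Fairlane Logistics SA, giving 76% + 24% = 100%.
Chain via Beacon Textiles S.p.A. → Harbor Partners LP → Redpoint Group plc (R3): 100% × 73% × 32% × 29% = 6.7744% of Quarry Holdings Ltd.
Chain via Fairlane Logistics SA → Meridian Shipping BV → Oakhollow Industries Corp. (R3): 100% × 61% × 66% × 25% = 10.065% of Quarry Holdings Ltd.
Aggregating (R1): 6.7744% + 10.065% = 16.8394%.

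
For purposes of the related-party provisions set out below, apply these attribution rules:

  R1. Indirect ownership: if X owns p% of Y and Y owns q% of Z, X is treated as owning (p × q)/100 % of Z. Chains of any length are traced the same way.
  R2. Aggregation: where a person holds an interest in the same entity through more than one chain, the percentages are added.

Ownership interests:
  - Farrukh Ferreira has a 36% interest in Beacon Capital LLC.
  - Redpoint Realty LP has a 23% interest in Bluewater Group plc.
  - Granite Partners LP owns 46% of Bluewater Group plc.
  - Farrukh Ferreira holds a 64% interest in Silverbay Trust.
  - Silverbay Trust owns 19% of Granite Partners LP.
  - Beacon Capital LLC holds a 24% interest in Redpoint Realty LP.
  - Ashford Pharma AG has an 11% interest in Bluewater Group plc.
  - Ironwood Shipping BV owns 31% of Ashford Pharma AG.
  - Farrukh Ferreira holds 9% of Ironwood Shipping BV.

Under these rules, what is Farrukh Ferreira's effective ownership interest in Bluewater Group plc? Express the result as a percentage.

Chain via Silverbay Trust → Granite Partners LP (R1): 64% × 19% × 46% = 5.5936% of Bluewater Group plc.
Chain via Ironwood Shipping BV → Ashford Pharma AG (R1): 9% × 31% × 11% = 0.3069% of Bluewater Group plc.
Chain via Beacon Capital LLC → Redpoint Realty LP (R1): 36% × 24% × 23% = 1.9872% of Bluewater Group plc.
Aggregating (R2): 5.5936% + 0.3069% + 1.9872% = 7.8877%.

7.8877%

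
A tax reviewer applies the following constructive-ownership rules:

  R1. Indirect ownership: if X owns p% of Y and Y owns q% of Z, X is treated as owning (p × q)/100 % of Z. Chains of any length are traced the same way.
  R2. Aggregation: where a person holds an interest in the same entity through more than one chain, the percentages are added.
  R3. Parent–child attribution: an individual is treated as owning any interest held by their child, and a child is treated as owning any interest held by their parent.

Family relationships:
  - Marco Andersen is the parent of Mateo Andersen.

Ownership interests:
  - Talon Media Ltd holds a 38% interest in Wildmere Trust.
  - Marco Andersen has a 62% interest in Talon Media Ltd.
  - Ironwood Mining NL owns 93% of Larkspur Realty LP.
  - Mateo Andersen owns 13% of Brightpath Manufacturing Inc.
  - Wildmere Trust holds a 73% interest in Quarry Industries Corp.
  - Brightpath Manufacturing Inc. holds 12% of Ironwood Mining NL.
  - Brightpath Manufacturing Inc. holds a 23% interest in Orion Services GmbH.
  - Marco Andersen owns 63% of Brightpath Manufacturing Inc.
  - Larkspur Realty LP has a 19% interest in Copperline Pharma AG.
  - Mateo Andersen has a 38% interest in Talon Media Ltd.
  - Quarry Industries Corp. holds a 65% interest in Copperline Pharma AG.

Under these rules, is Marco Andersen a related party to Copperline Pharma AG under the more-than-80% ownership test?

No

By parent–child attribution (R3), Marco Andersen is treated as also owning Mateo Andersen's interest in Talon Media Ltd, giving 62% + 38% = 100%.
By parent–child attribution (R3), Marco Andersen is treated as also owning Mateo Andersen's interest in Brightpath Manufacturing Inc, giving 63% + 13% = 76%.
Chain via Talon Media Ltd → Wildmere Trust → Quarry Industries Corp. (R1): 100% × 38% × 73% × 65% = 18.031% of Copperline Pharma AG.
Chain via Brightpath Manufacturing Inc. → Ironwood Mining NL → Larkspur Realty LP (R1): 76% × 12% × 93% × 19% = 1.611504% of Copperline Pharma AG.
Aggregating (R2): 18.031% + 1.611504% = 19.642504%.
19.642504% does not exceed the 80% threshold, so Marco is not a related party to Copperline Pharma AG.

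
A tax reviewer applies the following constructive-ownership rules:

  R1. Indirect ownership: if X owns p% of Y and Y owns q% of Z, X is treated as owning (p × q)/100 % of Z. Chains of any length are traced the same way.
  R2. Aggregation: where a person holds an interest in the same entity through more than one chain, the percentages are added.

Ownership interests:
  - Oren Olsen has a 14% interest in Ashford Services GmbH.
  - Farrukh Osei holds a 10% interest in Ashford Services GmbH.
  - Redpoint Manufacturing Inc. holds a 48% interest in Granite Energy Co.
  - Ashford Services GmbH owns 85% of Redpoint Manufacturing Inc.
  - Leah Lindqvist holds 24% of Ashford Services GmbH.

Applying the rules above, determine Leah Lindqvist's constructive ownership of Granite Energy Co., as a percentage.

9.792%

Chain via Ashford Services GmbH → Redpoint Manufacturing Inc. (R1): 24% × 85% × 48% = 9.792% of Granite Energy Co.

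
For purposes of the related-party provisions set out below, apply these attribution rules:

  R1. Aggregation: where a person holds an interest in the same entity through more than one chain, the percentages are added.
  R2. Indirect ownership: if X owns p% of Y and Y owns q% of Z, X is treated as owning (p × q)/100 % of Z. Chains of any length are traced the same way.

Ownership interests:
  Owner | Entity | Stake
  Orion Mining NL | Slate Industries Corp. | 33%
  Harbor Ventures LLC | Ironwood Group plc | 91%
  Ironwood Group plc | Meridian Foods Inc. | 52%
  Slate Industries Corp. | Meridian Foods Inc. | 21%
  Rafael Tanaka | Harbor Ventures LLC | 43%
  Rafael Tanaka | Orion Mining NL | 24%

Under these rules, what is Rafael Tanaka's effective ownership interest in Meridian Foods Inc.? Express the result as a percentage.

Chain via Orion Mining NL → Slate Industries Corp. (R2): 24% × 33% × 21% = 1.6632% of Meridian Foods Inc.
Chain via Harbor Ventures LLC → Ironwood Group plc (R2): 43% × 91% × 52% = 20.3476% of Meridian Foods Inc.
Aggregating (R1): 1.6632% + 20.3476% = 22.0108%.

22.0108%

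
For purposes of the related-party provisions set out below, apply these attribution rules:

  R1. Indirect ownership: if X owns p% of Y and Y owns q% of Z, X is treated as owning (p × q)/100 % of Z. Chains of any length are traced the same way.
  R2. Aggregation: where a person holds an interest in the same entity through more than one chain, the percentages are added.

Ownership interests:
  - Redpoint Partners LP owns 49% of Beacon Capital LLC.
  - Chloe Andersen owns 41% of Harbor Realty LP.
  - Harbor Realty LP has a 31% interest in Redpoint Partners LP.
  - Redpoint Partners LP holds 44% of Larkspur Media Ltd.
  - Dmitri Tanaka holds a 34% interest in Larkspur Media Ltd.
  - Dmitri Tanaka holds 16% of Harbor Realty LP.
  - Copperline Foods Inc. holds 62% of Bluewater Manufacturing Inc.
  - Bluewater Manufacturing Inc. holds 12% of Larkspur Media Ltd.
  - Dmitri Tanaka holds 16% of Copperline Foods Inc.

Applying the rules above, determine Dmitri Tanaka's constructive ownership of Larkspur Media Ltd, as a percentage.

Chain via Copperline Foods Inc. → Bluewater Manufacturing Inc. (R1): 16% × 62% × 12% = 1.1904% of Larkspur Media Ltd.
Chain via Harbor Realty LP → Redpoint Partners LP (R1): 16% × 31% × 44% = 2.1824% of Larkspur Media Ltd.
Direct interest in Larkspur Media Ltd: 34%.
Aggregating (R2): 1.1904% + 2.1824% + 34% = 37.3728%.

37.3728%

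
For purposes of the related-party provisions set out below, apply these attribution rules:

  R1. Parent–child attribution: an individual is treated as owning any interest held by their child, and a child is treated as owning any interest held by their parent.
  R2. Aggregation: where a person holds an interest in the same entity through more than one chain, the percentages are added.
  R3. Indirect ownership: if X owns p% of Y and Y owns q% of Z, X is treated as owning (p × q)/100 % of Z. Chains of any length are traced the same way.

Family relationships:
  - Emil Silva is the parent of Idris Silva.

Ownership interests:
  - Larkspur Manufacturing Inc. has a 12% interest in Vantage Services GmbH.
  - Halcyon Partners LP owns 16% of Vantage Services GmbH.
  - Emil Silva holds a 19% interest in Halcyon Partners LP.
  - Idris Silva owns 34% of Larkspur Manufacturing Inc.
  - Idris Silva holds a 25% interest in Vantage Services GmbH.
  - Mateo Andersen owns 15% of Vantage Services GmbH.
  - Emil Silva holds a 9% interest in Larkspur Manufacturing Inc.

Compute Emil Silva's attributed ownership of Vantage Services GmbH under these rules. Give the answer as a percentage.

By parent–child attribution (R1), Emil Silva is treated as also owning Idris Silva's interest in Larkspur Manufacturing Inc, giving 9% + 34% = 43%.
By parent–child attribution (R1), Emil Silva is treated as owning Idris Silva's 25% interest in Vantage Services GmbH.
Chain via Larkspur Manufacturing Inc. (R3): 43% × 12% = 5.16% of Vantage Services GmbH.
Chain via Halcyon Partners LP (R3): 19% × 16% = 3.04% of Vantage Services GmbH.
Direct interest in Vantage Services GmbH: 25%.
Aggregating (R2): 5.16% + 3.04% + 25% = 33.2%.

33.2%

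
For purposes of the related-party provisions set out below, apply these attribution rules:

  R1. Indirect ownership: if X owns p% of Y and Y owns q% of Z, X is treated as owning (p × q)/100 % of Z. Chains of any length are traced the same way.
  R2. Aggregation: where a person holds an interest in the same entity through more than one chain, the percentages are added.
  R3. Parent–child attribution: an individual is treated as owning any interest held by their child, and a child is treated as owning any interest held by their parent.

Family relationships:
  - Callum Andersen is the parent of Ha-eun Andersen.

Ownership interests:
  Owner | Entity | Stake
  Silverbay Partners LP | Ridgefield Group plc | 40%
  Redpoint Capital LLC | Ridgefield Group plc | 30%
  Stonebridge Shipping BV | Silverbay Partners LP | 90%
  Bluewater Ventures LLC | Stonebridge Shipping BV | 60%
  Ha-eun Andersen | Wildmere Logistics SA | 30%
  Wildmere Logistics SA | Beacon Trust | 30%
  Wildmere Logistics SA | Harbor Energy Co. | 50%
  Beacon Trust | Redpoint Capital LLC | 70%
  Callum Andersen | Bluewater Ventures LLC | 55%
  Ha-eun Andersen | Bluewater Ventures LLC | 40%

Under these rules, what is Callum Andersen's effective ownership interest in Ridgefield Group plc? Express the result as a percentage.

22.41%

By parent–child attribution (R3), Callum Andersen is treated as also owning Ha-eun Andersen's interest in Bluewater Ventures LLC, giving 55% + 40% = 95%.
By parent–child attribution (R3), Callum Andersen is treated as owning Ha-eun Andersen's 30% interest in Wildmere Logistics SA.
Chain via Bluewater Ventures LLC → Stonebridge Shipping BV → Silverbay Partners LP (R1): 95% × 60% × 90% × 40% = 20.52% of Ridgefield Group plc.
Chain via Wildmere Logistics SA → Beacon Trust → Redpoint Capital LLC (R1): 30% × 30% × 70% × 30% = 1.89% of Ridgefield Group plc.
Aggregating (R2): 20.52% + 1.89% = 22.41%.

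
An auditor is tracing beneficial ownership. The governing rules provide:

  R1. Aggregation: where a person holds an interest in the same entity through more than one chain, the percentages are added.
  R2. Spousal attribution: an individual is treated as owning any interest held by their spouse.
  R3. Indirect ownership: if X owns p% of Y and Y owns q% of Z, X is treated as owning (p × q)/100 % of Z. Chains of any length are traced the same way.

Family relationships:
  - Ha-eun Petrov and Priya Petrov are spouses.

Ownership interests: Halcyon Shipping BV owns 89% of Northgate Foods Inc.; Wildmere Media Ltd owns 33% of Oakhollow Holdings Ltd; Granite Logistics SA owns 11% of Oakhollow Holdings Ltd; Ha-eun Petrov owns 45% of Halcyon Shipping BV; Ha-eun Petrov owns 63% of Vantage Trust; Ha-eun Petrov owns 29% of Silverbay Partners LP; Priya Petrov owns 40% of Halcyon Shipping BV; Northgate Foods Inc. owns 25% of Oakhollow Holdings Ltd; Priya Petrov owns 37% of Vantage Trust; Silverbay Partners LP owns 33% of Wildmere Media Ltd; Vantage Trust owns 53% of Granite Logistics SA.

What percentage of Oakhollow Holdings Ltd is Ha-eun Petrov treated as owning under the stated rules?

By spousal attribution (R2), Ha-eun Petrov is treated as also owning Priya Petrov's interest in Halcyon Shipping BV, giving 45% + 40% = 85%.
By spousal attribution (R2), Ha-eun Petrov is treated as also owning Priya Petrov's interest in Vantage Trust, giving 63% + 37% = 100%.
Chain via Silverbay Partners LP → Wildmere Media Ltd (R3): 29% × 33% × 33% = 3.1581% of Oakhollow Holdings Ltd.
Chain via Halcyon Shipping BV → Northgate Foods Inc. (R3): 85% × 89% × 25% = 18.9125% of Oakhollow Holdings Ltd.
Chain via Vantage Trust → Granite Logistics SA (R3): 100% × 53% × 11% = 5.83% of Oakhollow Holdings Ltd.
Aggregating (R1): 3.1581% + 18.9125% + 5.83% = 27.9006%.

27.9006%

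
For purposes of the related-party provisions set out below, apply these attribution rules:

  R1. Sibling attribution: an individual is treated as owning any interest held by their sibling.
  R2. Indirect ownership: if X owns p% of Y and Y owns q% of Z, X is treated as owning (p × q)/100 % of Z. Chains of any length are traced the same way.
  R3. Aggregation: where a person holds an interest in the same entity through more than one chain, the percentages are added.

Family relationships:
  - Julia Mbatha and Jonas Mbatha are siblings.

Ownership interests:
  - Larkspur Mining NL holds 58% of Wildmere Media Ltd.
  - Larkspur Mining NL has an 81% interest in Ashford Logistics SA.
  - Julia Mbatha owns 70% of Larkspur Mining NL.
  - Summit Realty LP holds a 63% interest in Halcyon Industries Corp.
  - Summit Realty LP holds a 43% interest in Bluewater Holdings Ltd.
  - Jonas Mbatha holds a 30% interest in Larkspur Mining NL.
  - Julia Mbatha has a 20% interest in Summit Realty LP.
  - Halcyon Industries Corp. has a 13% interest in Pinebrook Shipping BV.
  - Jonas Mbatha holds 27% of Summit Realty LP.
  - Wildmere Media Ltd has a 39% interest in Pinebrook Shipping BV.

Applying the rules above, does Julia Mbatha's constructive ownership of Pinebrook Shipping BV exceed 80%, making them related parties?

By sibling attribution (R1), Julia Mbatha is treated as also owning Jonas Mbatha's interest in Larkspur Mining NL, giving 70% + 30% = 100%.
By sibling attribution (R1), Julia Mbatha is treated as also owning Jonas Mbatha's interest in Summit Realty LP, giving 20% + 27% = 47%.
Chain via Larkspur Mining NL → Wildmere Media Ltd (R2): 100% × 58% × 39% = 22.62% of Pinebrook Shipping BV.
Chain via Summit Realty LP → Halcyon Industries Corp. (R2): 47% × 63% × 13% = 3.8493% of Pinebrook Shipping BV.
Aggregating (R3): 22.62% + 3.8493% = 26.4693%.
26.4693% does not exceed the 80% threshold, so Julia is not a related party to Pinebrook Shipping BV.

No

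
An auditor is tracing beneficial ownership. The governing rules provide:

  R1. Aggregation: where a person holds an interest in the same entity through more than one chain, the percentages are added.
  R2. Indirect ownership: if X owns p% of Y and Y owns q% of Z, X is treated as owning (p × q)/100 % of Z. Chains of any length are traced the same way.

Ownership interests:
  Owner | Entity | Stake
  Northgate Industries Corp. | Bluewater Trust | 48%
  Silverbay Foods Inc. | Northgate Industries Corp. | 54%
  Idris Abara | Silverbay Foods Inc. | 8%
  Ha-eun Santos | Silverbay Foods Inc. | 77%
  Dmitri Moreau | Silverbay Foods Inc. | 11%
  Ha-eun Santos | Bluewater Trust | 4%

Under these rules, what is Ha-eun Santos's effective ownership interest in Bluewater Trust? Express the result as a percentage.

23.9584%

Chain via Silverbay Foods Inc. → Northgate Industries Corp. (R2): 77% × 54% × 48% = 19.9584% of Bluewater Trust.
Direct interest in Bluewater Trust: 4%.
Aggregating (R1): 19.9584% + 4% = 23.9584%.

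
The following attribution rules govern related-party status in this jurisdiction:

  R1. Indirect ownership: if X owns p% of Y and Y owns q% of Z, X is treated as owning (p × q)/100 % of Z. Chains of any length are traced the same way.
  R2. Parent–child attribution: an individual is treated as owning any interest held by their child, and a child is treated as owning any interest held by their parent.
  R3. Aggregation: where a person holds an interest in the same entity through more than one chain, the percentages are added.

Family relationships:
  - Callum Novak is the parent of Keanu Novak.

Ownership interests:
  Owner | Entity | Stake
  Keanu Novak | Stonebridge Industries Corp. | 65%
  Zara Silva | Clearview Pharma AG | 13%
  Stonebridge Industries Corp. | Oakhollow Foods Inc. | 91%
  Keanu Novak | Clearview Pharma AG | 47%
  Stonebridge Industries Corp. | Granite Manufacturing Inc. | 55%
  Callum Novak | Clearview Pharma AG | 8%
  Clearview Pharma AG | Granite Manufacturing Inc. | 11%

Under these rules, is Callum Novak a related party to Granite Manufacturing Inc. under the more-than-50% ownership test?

No

By parent–child attribution (R2), Callum Novak is treated as also owning Keanu Novak's interest in Clearview Pharma AG, giving 8% + 47% = 55%.
By parent–child attribution (R2), Callum Novak is treated as owning Keanu Novak's 65% interest in Stonebridge Industries Corp.
Chain via Clearview Pharma AG (R1): 55% × 11% = 6.05% of Granite Manufacturing Inc.
Chain via Stonebridge Industries Corp. (R1): 65% × 55% = 35.75% of Granite Manufacturing Inc.
Aggregating (R3): 6.05% + 35.75% = 41.8%.
41.8% does not exceed the 50% threshold, so Callum is not a related party to Granite Manufacturing Inc.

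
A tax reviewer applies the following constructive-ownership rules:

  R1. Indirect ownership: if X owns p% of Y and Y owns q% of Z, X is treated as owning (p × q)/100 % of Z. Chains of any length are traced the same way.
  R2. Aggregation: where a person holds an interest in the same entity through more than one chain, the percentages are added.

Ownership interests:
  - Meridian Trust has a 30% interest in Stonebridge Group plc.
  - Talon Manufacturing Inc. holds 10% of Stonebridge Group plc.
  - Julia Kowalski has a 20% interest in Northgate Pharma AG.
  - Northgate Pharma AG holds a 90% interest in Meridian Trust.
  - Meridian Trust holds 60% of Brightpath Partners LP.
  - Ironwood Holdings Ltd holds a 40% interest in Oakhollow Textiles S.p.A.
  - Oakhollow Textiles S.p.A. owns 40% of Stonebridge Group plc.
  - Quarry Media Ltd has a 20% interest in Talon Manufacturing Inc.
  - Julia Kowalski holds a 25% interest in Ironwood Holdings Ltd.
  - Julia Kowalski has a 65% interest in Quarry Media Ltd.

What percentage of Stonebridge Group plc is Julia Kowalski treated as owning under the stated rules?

10.7%

Chain via Northgate Pharma AG → Meridian Trust (R1): 20% × 90% × 30% = 5.4% of Stonebridge Group plc.
Chain via Quarry Media Ltd → Talon Manufacturing Inc. (R1): 65% × 20% × 10% = 1.3% of Stonebridge Group plc.
Chain via Ironwood Holdings Ltd → Oakhollow Textiles S.p.A. (R1): 25% × 40% × 40% = 4% of Stonebridge Group plc.
Aggregating (R2): 5.4% + 1.3% + 4% = 10.7%.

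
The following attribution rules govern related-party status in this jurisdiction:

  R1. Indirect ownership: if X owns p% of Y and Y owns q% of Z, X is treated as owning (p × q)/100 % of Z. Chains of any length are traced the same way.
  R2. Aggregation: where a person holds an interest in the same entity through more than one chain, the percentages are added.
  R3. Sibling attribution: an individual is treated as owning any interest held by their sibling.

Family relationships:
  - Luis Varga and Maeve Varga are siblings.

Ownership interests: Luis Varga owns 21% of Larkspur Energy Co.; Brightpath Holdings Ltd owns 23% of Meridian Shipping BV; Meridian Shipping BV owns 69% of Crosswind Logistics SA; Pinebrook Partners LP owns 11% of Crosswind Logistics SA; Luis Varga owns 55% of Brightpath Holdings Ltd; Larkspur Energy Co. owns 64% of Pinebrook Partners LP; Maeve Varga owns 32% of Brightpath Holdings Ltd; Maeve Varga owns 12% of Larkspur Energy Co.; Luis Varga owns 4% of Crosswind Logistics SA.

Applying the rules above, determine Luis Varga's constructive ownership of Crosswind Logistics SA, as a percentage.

By sibling attribution (R3), Luis Varga is treated as also owning Maeve Varga's interest in Brightpath Holdings Ltd, giving 55% + 32% = 87%.
By sibling attribution (R3), Luis Varga is treated as also owning Maeve Varga's interest in Larkspur Energy Co, giving 21% + 12% = 33%.
Chain via Brightpath Holdings Ltd → Meridian Shipping BV (R1): 87% × 23% × 69% = 13.8069% of Crosswind Logistics SA.
Chain via Larkspur Energy Co. → Pinebrook Partners LP (R1): 33% × 64% × 11% = 2.3232% of Crosswind Logistics SA.
Direct interest in Crosswind Logistics SA: 4%.
Aggregating (R2): 13.8069% + 2.3232% + 4% = 20.1301%.

20.1301%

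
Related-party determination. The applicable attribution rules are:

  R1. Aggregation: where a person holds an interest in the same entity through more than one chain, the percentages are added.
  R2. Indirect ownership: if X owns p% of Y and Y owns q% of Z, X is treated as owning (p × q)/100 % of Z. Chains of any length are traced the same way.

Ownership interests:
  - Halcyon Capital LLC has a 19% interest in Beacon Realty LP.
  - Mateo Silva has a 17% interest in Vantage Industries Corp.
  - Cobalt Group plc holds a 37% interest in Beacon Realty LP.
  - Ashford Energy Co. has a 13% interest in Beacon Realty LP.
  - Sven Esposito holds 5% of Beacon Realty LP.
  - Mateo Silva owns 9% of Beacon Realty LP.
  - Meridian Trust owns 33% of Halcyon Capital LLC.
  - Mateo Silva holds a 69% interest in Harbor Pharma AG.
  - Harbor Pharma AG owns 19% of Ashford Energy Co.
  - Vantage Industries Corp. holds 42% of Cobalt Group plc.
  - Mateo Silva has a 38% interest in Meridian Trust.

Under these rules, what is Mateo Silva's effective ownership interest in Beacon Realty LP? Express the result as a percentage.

15.7287%

Chain via Harbor Pharma AG → Ashford Energy Co. (R2): 69% × 19% × 13% = 1.7043% of Beacon Realty LP.
Chain via Meridian Trust → Halcyon Capital LLC (R2): 38% × 33% × 19% = 2.3826% of Beacon Realty LP.
Chain via Vantage Industries Corp. → Cobalt Group plc (R2): 17% × 42% × 37% = 2.6418% of Beacon Realty LP.
Direct interest in Beacon Realty LP: 9%.
Aggregating (R1): 1.7043% + 2.3826% + 2.6418% + 9% = 15.7287%.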